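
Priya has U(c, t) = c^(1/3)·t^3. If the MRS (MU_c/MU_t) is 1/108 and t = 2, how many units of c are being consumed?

MU_c = 1/3·c^(-2/3)·t^3 and MU_t = 3·c^(1/3)·t^2.
MRS = MU_c/MU_t = (1/9)·t/c.
Substitute t = 2: MRS = (2/9)/c. Setting (2/9)/c = 1/108 gives c = (2/9)/(1/108) = 24.

c = 24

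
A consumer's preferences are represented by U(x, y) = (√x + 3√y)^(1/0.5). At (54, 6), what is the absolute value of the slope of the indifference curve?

For CES with ρ = 0.5, MRS = (1/3)·√(y/x).
At (54, 6): MRS = 1/9.
So at (54, 6) the consumer would give up 1/9 units of y for one more unit of x.

MRS = 1/9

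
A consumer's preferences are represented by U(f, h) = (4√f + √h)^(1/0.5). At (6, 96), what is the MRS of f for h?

For CES with ρ = 0.5, MRS = (4/1)·√(h/f).
At (6, 96): MRS = 16.
So at (6, 96) the consumer would give up 16 units of h for one more unit of f.

MRS = 16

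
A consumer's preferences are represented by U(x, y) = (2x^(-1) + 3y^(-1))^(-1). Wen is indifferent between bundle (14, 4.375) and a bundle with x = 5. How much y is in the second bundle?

U depends on (x, y) only through S = 2x^(-1) + 3y^(-1), so equal utility means equal S. At (14, 4.375): S = 29/35.
With x = 5: 2·5^(-1) = 0.4, so 3y^(-1) = 29/35 − 0.4 = 3/7, i.e. y^(-1) = 1/7.
Hence y = 1/(1/7) = 7.
Check: U(5, 7) = 1.2069.

y = 7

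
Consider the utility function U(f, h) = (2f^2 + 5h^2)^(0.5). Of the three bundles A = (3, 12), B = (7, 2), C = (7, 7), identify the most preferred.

Evaluate utility at each bundle:
U(A) = 27.166.
U(B) = 10.863.
U(C) = 18.520.
Highest utility is A, so A ≻ C ≻ B.

Bundle A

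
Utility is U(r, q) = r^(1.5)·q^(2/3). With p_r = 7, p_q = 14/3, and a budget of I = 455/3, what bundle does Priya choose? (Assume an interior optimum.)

MU_r = 1.5·√r·q^(2/3) and MU_q = 2/3·r^(1.5)·q^(-1/3).
MRS = MU_r/MU_q = (2.25)·q/r.
Tangency: set MRS = p_r/p_q = 7/(14/3) = 1.5.
So (2.25)·q/r = 1.5, i.e. q = (2/3)·r.
Substitute into the budget 7·r + (14/3)·q = 455/3: (91/9)·r = 455/3, so r* = 15.
Then q* = (2/3)·15 = 10.

r* = 15, q* = 10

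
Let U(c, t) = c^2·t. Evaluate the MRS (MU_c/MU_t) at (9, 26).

MRS = 52/9

MU_c = 2·c·t and MU_t = c^2.
MRS = MU_c/MU_t = (2/1)·t/c.
At (9, 26): MRS = 52/9.
So at (9, 26) the consumer would give up 52/9 units of t for one more unit of c.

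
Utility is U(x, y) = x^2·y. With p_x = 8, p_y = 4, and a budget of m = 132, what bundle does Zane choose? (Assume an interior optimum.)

MU_x = 2·x·y and MU_y = x^2.
MRS = MU_x/MU_y = (2/1)·y/x.
Tangency: set MRS = p_x/p_y = 8/4 = 2.
So (2/1)·y/x = 2, i.e. y = x.
Substitute into the budget 8·x + 4·y = 132: 12·x = 132, so x* = 11.
Then y* = 11.

x* = 11, y* = 11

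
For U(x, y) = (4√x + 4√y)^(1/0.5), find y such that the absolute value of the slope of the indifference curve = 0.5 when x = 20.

For CES with ρ = 0.5, MRS = √(y/x).
Setting √(y/20) = 0.5 gives y/20 = 0.25 and y = 5.

y = 5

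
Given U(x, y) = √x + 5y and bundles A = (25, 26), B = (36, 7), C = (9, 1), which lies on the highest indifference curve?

Evaluate utility at each bundle:
U(A) = 135.000.
U(B) = 41.000.
U(C) = 8.000.
Highest utility is A, so A ≻ B ≻ C.

Bundle A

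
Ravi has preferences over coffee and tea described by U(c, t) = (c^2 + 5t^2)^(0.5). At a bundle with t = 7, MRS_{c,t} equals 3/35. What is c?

For CES with ρ = 2, MRS = (1/5)·(t/c)^(-1).
Setting (1/5)·(7/c)^(-1) = 3/35 gives (7/c)^(-1) = 3/7, so 7/c = 7/3 and c = 3.

c = 3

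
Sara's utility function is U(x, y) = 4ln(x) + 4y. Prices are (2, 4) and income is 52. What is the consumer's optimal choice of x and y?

MU_x = 4/x, MU_y = 4.
MRS = 4/x ÷ 4.
Tangency: set MRS = p_x/p_y = 2/4 = 0.5.
MRS depends only on x: 1/x = 0.5 ⇒ x* = 1/0.5 = 2.
From the budget, 4·y = 52 − 2·2 = 48, so y* = 12.

x* = 2, y* = 12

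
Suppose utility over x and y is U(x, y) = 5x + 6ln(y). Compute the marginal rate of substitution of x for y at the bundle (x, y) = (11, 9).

MRS = 7.5

MU_x = 5, MU_y = 6/y.
MRS = 5 ÷ (6/y).
At (11, 9): MRS = 7.5.
So at (11, 9) the consumer would give up 7.5 units of y for one more unit of x.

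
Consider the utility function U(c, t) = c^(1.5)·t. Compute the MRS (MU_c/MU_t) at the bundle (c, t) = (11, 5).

MRS = 15/22

MU_c = 1.5·√c·t and MU_t = c^(1.5).
MRS = MU_c/MU_t = (1.5)·t/c.
At (11, 5): MRS = 15/22.
That is, one extra unit of c is worth 15/22 units of t at the margin.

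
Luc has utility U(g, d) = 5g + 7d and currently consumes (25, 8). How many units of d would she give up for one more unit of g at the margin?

MRS = 5/7

MU_g = 5, MU_d = 7, so MRS = 5/7 at every bundle.
At (25, 8): MRS = 5/7.
The indifference curve has slope −5/7 at this bundle.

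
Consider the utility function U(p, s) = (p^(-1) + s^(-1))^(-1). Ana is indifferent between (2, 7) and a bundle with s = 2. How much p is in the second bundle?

U depends on (p, s) only through S = p^(-1) + s^(-1), so equal utility means equal S. At (2, 7): S = 9/14.
With s = 2: 2^(-1) = 0.5, so p^(-1) = 9/14 − 0.5 = 1/7.
Hence p = 1/(1/7) = 7.
Check: U(7, 2) = 1.5556.

p = 7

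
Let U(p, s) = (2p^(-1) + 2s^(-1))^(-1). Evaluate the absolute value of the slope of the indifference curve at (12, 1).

MRS = 1/144

For CES with ρ = -1, MRS = (s/p)^2.
At (12, 1): MRS = 1/144.
The indifference curve has slope −1/144 at this bundle.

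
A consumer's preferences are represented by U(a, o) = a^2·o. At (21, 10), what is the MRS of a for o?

MRS = 20/21

MU_a = 2·a·o and MU_o = a^2.
MRS = MU_a/MU_o = (2/1)·o/a.
At (21, 10): MRS = 20/21.
That is, one extra unit of a is worth 20/21 units of o at the margin.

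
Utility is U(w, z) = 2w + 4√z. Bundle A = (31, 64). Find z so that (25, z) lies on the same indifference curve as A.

z = 121

U(31, 64) = 94.
Set U(25, z) = 94 and solve.
With w = 25: 4√z = 94 − 2·25 = 44, so √z = 11 and z = 121.
Check: U(25, 121) = 94.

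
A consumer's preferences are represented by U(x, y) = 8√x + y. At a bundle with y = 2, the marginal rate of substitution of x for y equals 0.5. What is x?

MU_x = 8/(2√x), MU_y = 1.
MRS = 8/(2√x) ÷ 1.
MRS depends only on x: 4/√x = 0.5 ⇒ √x = 4/0.5 = 8 ⇒ x = 64.

x = 64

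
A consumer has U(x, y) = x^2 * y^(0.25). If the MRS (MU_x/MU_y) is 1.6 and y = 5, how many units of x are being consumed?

x = 25

MU_x = 2·x·y^(0.25) and MU_y = 0.25·x^2·y^(-0.75).
MRS = MU_x/MU_y = (8)·y/x.
Substitute y = 5: MRS = 40/x. Setting 40/x = 1.6 gives x = 40/1.6 = 25.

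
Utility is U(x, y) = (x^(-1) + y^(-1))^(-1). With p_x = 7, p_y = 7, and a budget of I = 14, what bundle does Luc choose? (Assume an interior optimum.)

For CES with ρ = -1, MRS = (y/x)^2.
Tangency: set MRS = p_x/p_y = 7/7 = 1.
So (y/x)^2 = 1; taking the square root, y/x = 1, i.e. y = x.
Substitute into the budget 7·x + 7·y = 14: 14·x = 14, so x* = 1 and y* = 1.

x* = 1, y* = 1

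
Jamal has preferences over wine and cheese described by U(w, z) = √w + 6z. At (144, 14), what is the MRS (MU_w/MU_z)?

MRS = 1/144

MU_w = 1/(2√w), MU_z = 6.
MRS = 1/(2√w) ÷ 6.
At (144, 14): MRS = 1/144.
That is, one extra unit of w is worth 1/144 units of z at the margin.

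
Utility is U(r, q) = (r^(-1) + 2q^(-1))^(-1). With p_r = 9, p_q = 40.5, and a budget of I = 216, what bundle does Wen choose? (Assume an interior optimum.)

For CES with ρ = -1, MRS = (1/2)·(q/r)^2.
Tangency: set MRS = p_r/p_q = 9/40.5 = 2/9.
So (q/r)^2 = 4/9; taking the square root, q/r = 2/3, i.e. q = (2/3)·r.
Substitute into the budget 9·r + 40.5·q = 216: 36·r = 216, so r* = 6 and q* = (2/3)·6 = 4.

r* = 6, q* = 4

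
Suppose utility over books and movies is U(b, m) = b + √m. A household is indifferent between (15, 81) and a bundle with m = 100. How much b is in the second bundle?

b = 14

U(15, 81) = 24.
Set U(b, 100) = 24 and solve.
With m = 100: √100 = 10, so b = 24 − 10 = 14.
Check: U(14, 100) = 24.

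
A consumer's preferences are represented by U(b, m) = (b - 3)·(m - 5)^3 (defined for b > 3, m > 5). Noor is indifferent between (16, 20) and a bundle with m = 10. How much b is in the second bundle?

U(16, 20) = 43875.
Set U(b, 10) = 43875 and solve.
With m = 10: (10 − 5)^3 = 125, so (b − 3) = 43875/125 = 351.
So b = 3 + 351 = 354.
Check: U(354, 10) = 43875.

b = 354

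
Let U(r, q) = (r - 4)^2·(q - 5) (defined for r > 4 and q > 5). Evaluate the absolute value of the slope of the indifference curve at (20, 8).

MU_r = 2·(r−4)·(q−5), MU_q = (r−4)^2.
MRS = (2/1)·(q−5)/(r−4).
At (20, 8): MRS = 0.375.
The indifference curve has slope −0.375 at this bundle.

MRS = 0.375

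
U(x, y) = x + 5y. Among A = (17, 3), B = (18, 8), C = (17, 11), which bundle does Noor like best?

Bundle C

Evaluate utility at each bundle:
U(A) = 32.
U(B) = 58.
U(C) = 72.
Highest utility is C, so C ≻ B ≻ A.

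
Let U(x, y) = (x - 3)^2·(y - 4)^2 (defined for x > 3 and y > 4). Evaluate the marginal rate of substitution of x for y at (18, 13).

MRS = 0.6

MU_x = 2·(x−3)·(y−4)^2, MU_y = 2·(x−3)^2·(y−4).
MRS = (y−4)/(x−3).
At (18, 13): MRS = 0.6.
That is, one extra unit of x is worth 0.6 units of y at the margin.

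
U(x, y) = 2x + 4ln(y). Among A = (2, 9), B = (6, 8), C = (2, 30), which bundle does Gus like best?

Evaluate utility at each bundle:
U(A) = 12.789.
U(B) = 20.318.
U(C) = 17.605.
Highest utility is B, so B ≻ C ≻ A.

Bundle B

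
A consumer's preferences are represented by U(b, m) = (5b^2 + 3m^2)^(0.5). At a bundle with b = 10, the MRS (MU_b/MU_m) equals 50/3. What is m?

For CES with ρ = 2, MRS = (5/3)·(m/b)^(-1).
Setting (5/3)·(m/10)^(-1) = 50/3 gives (m/10)^(-1) = 10, so m/10 = 0.1 and m = 1.

m = 1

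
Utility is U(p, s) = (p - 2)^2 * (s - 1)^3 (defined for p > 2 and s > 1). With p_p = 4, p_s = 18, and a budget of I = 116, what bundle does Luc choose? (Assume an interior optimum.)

p* = 11, s* = 4

MU_p = 2·(p−2)·(s−1)^3, MU_s = 3·(p−2)^2·(s−1)^2.
MRS = (2/3)·(s−1)/(p−2).
Tangency: set MRS = p_p/p_s = 4/18 = 2/9.
So (2/3)·(s − 1)/(p − 2) = 2/9, i.e. (s − 1) = (1/3)·(p − 2).
Rewrite the budget in excess-of-subsistence terms: 4·(p − 2) + 18·(s − 1) = 116 − 4·2 − 18·1 = 90.
Substituting, 10·(p − 2) = 90, so p − 2 = 9 and p* = 11.
Then s − 1 = (1/3)·9 = 3, so s* = 4.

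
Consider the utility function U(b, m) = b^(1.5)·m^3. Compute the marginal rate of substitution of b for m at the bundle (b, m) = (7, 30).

MRS = 15/7

MU_b = 1.5·√b·m^3 and MU_m = 3·b^(1.5)·m^2.
MRS = MU_b/MU_m = (0.5)·m/b.
At (7, 30): MRS = 15/7.
So at (7, 30) the consumer would give up 15/7 units of m for one more unit of b.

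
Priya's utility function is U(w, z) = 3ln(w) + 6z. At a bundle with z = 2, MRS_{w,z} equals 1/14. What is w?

MU_w = 3/w, MU_z = 6.
MRS = 3/w ÷ 6.
MRS depends only on w: 0.5/w = 1/14 ⇒ w = 0.5/(1/14) = 7.

w = 7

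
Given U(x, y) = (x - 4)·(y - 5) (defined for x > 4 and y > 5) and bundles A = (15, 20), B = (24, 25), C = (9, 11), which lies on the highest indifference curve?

Evaluate utility at each bundle:
U(A) = 165.
U(B) = 400.
U(C) = 30.
Highest utility is B, so B ≻ A ≻ C.

Bundle B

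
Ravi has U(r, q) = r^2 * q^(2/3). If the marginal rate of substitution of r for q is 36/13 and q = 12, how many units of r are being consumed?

MU_r = 2·r·q^(2/3) and MU_q = 2/3·r^2·q^(-1/3).
MRS = MU_r/MU_q = (3)·q/r.
Substitute q = 12: MRS = 36/r. Setting 36/r = 36/13 gives r = 36/(36/13) = 13.

r = 13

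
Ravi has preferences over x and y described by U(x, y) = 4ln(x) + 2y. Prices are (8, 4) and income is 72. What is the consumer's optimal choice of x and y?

MU_x = 4/x, MU_y = 2.
MRS = 4/x ÷ 2.
Tangency: set MRS = p_x/p_y = 8/4 = 2.
MRS depends only on x: 2/x = 2 ⇒ x* = 2/2 = 1.
From the budget, 4·y = 72 − 8·1 = 64, so y* = 16.

x* = 1, y* = 16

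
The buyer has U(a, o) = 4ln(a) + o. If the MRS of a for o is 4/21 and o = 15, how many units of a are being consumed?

a = 21

MU_a = 4/a, MU_o = 1.
MRS = 4/a ÷ 1.
MRS depends only on a: 4/a = 4/21 ⇒ a = 4/(4/21) = 21.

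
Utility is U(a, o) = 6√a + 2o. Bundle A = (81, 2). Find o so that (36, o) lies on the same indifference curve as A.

U(81, 2) = 58.
Set U(36, o) = 58 and solve.
With a = 36: √36 = 6, so 2o = 58 − 6·6 = 22 and o = 11.
Check: U(36, 11) = 58.

o = 11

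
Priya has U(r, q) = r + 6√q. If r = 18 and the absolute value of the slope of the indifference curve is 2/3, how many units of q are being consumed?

MU_r = 1, MU_q = 6/(2√q).
MRS = 1 ÷ (6/(2√q)).
MRS depends only on q: (1/3)·√q = 2/3 ⇒ √q = (2/3)/(1/3) = 2 ⇒ q = 4.

q = 4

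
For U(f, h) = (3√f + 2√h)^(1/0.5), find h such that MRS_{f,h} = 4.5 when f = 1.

For CES with ρ = 0.5, MRS = (3/2)·√(h/f).
Setting (3/2)·√(h/1) = 4.5 gives √(h/1) = 3, so h/1 = 9 and h = 9.

h = 9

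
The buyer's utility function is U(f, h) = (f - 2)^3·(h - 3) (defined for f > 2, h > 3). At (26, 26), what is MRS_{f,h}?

MU_f = 3·(f−2)^2·(h−3), MU_h = (f−2)^3.
MRS = (3/1)·(h−3)/(f−2).
At (26, 26): MRS = 2.875.
The indifference curve has slope −2.875 at this bundle.

MRS = 2.875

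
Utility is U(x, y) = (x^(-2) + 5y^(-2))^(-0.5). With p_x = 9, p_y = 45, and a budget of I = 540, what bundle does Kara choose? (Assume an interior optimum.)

x* = 10, y* = 10

For CES with ρ = -2, MRS = (1/5)·(y/x)^3.
Tangency: set MRS = p_x/p_y = 9/45 = 0.2.
So (y/x)^3 = 1; taking the cube root, y/x = 1, i.e. y = x.
Substitute into the budget 9·x + 45·y = 540: 54·x = 540, so x* = 10 and y* = 10.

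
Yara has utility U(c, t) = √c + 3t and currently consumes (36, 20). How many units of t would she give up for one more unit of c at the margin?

MRS = 1/36

MU_c = 1/(2√c), MU_t = 3.
MRS = 1/(2√c) ÷ 3.
At (36, 20): MRS = 1/36.
So at (36, 20) the consumer would give up 1/36 units of t for one more unit of c.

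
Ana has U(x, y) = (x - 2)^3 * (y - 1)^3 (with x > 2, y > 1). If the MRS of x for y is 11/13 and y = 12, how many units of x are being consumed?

MU_x = 3·(x−2)^2·(y−1)^3, MU_y = 3·(x−2)^3·(y−1)^2.
MRS = (y−1)/(x−2).
Substitute y = 12: MRS = 11/(x − 2). Setting this equal to 11/13 gives x − 2 = 11/(11/13) = 13, so x = 15.

x = 15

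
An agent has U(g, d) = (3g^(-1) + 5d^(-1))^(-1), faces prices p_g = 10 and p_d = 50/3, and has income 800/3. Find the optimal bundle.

For CES with ρ = -1, MRS = (3/5)·(d/g)^2.
Tangency: set MRS = p_g/p_d = 10/(50/3) = 0.6.
So (d/g)^2 = 1; taking the square root, d/g = 1, i.e. d = g.
Substitute into the budget 10·g + (50/3)·d = 800/3: (80/3)·g = 800/3, so g* = 10 and d* = 10.

g* = 10, d* = 10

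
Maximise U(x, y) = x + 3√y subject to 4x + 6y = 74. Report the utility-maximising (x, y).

MU_x = 1, MU_y = 3/(2√y).
MRS = 1 ÷ (3/(2√y)).
Tangency: set MRS = p_x/p_y = 4/6 = 2/3.
MRS depends only on y: (2/3)·√y = 2/3 ⇒ √y = (2/3)/(2/3) = 1 ⇒ y* = 1.
From the budget, 4·x = 74 − 6·1 = 68, so x* = 17.

x* = 17, y* = 1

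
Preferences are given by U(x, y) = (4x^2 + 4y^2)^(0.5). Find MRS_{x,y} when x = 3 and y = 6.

For CES with ρ = 2, MRS = (y/x)^(-1).
At (3, 6): MRS = 0.5.
That is, one extra unit of x is worth 0.5 units of y at the margin.

MRS = 0.5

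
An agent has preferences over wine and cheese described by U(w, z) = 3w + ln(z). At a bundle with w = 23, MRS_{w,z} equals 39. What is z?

MU_w = 3, MU_z = 1/z.
MRS = 3 ÷ (1/z).
MRS depends only on z: 3·z = 39 ⇒ z = 39/3 = 13.

z = 13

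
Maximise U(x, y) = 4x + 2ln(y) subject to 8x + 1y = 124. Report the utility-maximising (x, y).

MU_x = 4, MU_y = 2/y.
MRS = 4 ÷ (2/y).
Tangency: set MRS = p_x/p_y = 8/1 = 8.
MRS depends only on y: 2·y = 8 ⇒ y* = 8/2 = 4.
From the budget, 8·x = 124 − 1·4 = 120, so x* = 15.

x* = 15, y* = 4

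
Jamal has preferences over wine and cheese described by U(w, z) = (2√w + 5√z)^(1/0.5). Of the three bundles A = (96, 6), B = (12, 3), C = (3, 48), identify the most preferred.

Evaluate utility at each bundle:
U(A) = 1014.000.
U(B) = 243.000.
U(C) = 1452.000.
Highest utility is C, so C ≻ A ≻ B.

Bundle C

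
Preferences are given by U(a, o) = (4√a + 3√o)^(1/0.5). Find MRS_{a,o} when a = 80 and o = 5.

For CES with ρ = 0.5, MRS = (4/3)·√(o/a).
At (80, 5): MRS = 1/3.
So at (80, 5) the consumer would give up 1/3 units of o for one more unit of a.

MRS = 1/3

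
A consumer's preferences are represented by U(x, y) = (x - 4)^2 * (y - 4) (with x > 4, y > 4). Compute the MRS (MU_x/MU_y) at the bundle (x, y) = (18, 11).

MRS = 1

MU_x = 2·(x−4)·(y−4), MU_y = (x−4)^2.
MRS = (2/1)·(y−4)/(x−4).
At (18, 11): MRS = 1.
That is, one extra unit of x is worth 1 units of y at the margin.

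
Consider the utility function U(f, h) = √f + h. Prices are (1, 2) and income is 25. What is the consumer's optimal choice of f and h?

f* = 1, h* = 12

MU_f = 1/(2√f), MU_h = 1.
MRS = 1/(2√f) ÷ 1.
Tangency: set MRS = p_f/p_h = 1/2 = 0.5.
MRS depends only on f: 0.5/√f = 0.5 ⇒ √f = 0.5/0.5 = 1 ⇒ f* = 1.
From the budget, 2·h = 25 − 1·1 = 24, so h* = 12.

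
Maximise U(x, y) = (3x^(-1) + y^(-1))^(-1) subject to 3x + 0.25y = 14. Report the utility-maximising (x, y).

x* = 4, y* = 8

For CES with ρ = -1, MRS = (3/1)·(y/x)^2.
Tangency: set MRS = p_x/p_y = 3/0.25 = 12.
So (y/x)^2 = 4; taking the square root, y/x = 2, i.e. y = 2·x.
Substitute into the budget 3·x + 0.25·y = 14: 3.5·x = 14, so x* = 4 and y* = 2·4 = 8.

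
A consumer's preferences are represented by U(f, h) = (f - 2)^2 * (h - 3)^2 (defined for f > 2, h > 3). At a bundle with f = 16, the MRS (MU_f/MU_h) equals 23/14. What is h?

h = 26

MU_f = 2·(f−2)·(h−3)^2, MU_h = 2·(f−2)^2·(h−3).
MRS = (h−3)/(f−2).
Substitute f = 16: MRS = (h − 3)/14. Setting this equal to 23/14 gives h − 3 = (23/14)·14 = 23, so h = 26.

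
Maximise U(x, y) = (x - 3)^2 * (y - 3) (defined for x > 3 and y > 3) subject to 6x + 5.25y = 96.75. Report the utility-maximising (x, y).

x* = 10, y* = 7

MU_x = 2·(x−3)·(y−3), MU_y = (x−3)^2.
MRS = (2/1)·(y−3)/(x−3).
Tangency: set MRS = p_x/p_y = 6/5.25 = 8/7.
So (2/1)·(y − 3)/(x − 3) = 8/7, i.e. (y − 3) = (4/7)·(x − 3).
Rewrite the budget in excess-of-subsistence terms: 6·(x − 3) + 5.25·(y − 3) = 96.75 − 6·3 − 5.25·3 = 63.
Substituting, 9·(x − 3) = 63, so x − 3 = 7 and x* = 10.
Then y − 3 = (4/7)·7 = 4, so y* = 7.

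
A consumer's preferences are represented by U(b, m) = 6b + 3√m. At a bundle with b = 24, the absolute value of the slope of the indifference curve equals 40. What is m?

m = 100

MU_b = 6, MU_m = 3/(2√m).
MRS = 6 ÷ (3/(2√m)).
MRS depends only on m: 4·√m = 40 ⇒ √m = 40/4 = 10 ⇒ m = 100.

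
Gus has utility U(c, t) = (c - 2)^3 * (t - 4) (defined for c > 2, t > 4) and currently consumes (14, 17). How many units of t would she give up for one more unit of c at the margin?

MRS = 3.25

MU_c = 3·(c−2)^2·(t−4), MU_t = (c−2)^3.
MRS = (3/1)·(t−4)/(c−2).
At (14, 17): MRS = 3.25.
That is, one extra unit of c is worth 3.25 units of t at the margin.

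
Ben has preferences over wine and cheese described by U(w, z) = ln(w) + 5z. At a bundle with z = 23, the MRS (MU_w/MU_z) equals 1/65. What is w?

w = 13

MU_w = 1/w, MU_z = 5.
MRS = 1/w ÷ 5.
MRS depends only on w: 0.2/w = 1/65 ⇒ w = 0.2/(1/65) = 13.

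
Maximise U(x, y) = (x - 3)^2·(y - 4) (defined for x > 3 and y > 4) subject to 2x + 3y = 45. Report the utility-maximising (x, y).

MU_x = 2·(x−3)·(y−4), MU_y = (x−3)^2.
MRS = (2/1)·(y−4)/(x−3).
Tangency: set MRS = p_x/p_y = 2/3.
So (2/1)·(y − 4)/(x − 3) = 2/3, i.e. (y − 4) = (1/3)·(x − 3).
Rewrite the budget in excess-of-subsistence terms: 2·(x − 3) + 3·(y − 4) = 45 − 2·3 − 3·4 = 27.
Substituting, 3·(x − 3) = 27, so x − 3 = 9 and x* = 12.
Then y − 4 = (1/3)·9 = 3, so y* = 7.

x* = 12, y* = 7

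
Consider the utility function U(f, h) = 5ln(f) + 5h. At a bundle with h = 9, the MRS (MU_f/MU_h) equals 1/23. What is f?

MU_f = 5/f, MU_h = 5.
MRS = 5/f ÷ 5.
MRS depends only on f: 1/f = 1/23 ⇒ f = 1/(1/23) = 23.

f = 23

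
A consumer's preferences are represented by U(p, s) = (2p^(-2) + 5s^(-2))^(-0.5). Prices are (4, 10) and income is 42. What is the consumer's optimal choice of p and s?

For CES with ρ = -2, MRS = (2/5)·(s/p)^3.
Tangency: set MRS = p_p/p_s = 4/10 = 0.4.
So (s/p)^3 = 1; taking the cube root, s/p = 1, i.e. s = p.
Substitute into the budget 4·p + 10·s = 42: 14·p = 42, so p* = 3 and s* = 3.

p* = 3, s* = 3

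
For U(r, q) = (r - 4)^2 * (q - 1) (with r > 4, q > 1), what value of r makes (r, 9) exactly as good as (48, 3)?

U(48, 3) = 3872.
Set U(r, 9) = 3872 and solve.
With q = 9: (9 − 1) = 8, so (r − 4)^2 = 3872/8 = 484.
Taking the square root (with r > 4): r − 4 = 22, so r = 26.
Check: U(26, 9) = 3872.

r = 26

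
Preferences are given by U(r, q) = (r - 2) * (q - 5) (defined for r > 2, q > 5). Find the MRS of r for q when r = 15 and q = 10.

MRS = 5/13

MU_r = (q−5), MU_q = (r−2).
MRS = (q−5)/(r−2).
At (15, 10): MRS = 5/13.
The indifference curve has slope −5/13 at this bundle.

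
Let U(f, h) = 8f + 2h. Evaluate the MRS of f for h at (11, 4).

MRS = 4

MU_f = 8, MU_h = 2, so MRS = 8/2 = 4 at every bundle.
At (11, 4): MRS = 4.
That is, one extra unit of f is worth 4 units of h at the margin.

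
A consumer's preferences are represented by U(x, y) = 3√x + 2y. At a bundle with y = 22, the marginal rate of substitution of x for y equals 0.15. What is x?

x = 25

MU_x = 3/(2√x), MU_y = 2.
MRS = 3/(2√x) ÷ 2.
MRS depends only on x: 0.75/√x = 0.15 ⇒ √x = 0.75/0.15 = 5 ⇒ x = 25.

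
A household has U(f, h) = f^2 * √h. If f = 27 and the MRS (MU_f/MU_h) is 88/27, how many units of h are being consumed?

MU_f = 2·f·√h and MU_h = 0.5·f^2·h^(-0.5).
MRS = MU_f/MU_h = (4)·h/f.
Substitute f = 27: MRS = h/6.75. Setting h/6.75 = 88/27 gives h = (88/27)·6.75 = 22.

h = 22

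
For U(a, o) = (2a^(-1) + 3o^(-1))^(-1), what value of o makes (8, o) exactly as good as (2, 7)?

o = 28/11

U depends on (a, o) only through S = 2a^(-1) + 3o^(-1), so equal utility means equal S. At (2, 7): S = 10/7.
With a = 8: 2·8^(-1) = 0.25, so 3o^(-1) = 10/7 − 0.25 = 33/28, i.e. o^(-1) = 11/28.
Hence o = 1/(11/28) = 28/11.
Check: U(8, 28/11) = 0.7.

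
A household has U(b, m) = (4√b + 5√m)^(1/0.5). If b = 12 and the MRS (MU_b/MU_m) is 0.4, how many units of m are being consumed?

For CES with ρ = 0.5, MRS = (4/5)·√(m/b).
Setting (4/5)·√(m/12) = 0.4 gives √(m/12) = 0.5, so m/12 = 0.25 and m = 3.

m = 3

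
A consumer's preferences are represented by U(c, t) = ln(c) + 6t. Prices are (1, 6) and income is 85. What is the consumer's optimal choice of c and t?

MU_c = 1/c, MU_t = 6.
MRS = 1/c ÷ 6.
Tangency: set MRS = p_c/p_t = 1/6.
MRS depends only on c: (1/6)/c = 1/6 ⇒ c* = (1/6)/(1/6) = 1.
From the budget, 6·t = 85 − 1·1 = 84, so t* = 14.

c* = 1, t* = 14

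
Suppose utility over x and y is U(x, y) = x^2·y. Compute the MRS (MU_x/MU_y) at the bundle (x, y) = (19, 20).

MRS = 40/19

MU_x = 2·x·y and MU_y = x^2.
MRS = MU_x/MU_y = (2/1)·y/x.
At (19, 20): MRS = 40/19.
So at (19, 20) the consumer would give up 40/19 units of y for one more unit of x.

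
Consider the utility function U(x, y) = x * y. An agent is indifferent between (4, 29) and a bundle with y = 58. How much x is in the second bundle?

x = 2

U(4, 29) = 116.
Set U(x, 58) = 116 and solve.
With y = 58: x = 116/58 = 2.
Check: U(2, 58) = 116.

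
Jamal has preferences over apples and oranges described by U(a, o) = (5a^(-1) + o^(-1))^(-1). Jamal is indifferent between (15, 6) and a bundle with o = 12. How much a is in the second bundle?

U depends on (a, o) only through S = 5a^(-1) + o^(-1), so equal utility means equal S. At (15, 6): S = 0.5.
With o = 12: 12^(-1) = 1/12, so 5a^(-1) = 0.5 − 1/12 = 5/12, i.e. a^(-1) = 1/12.
Hence a = 1/(1/12) = 12.
Check: U(12, 12) = 2.

a = 12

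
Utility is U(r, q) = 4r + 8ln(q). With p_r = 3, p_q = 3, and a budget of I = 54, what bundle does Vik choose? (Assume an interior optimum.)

MU_r = 4, MU_q = 8/q.
MRS = 4 ÷ (8/q).
Tangency: set MRS = p_r/p_q = 3/3 = 1.
MRS depends only on q: 0.5·q = 1 ⇒ q* = 1/0.5 = 2.
From the budget, 3·r = 54 − 3·2 = 48, so r* = 16.

r* = 16, q* = 2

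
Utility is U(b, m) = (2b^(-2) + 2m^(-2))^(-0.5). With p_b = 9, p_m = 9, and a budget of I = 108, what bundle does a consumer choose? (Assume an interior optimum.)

b* = 6, m* = 6

For CES with ρ = -2, MRS = (m/b)^3.
Tangency: set MRS = p_b/p_m = 9/9 = 1.
So (m/b)^3 = 1; taking the cube root, m/b = 1, i.e. m = b.
Substitute into the budget 9·b + 9·m = 108: 18·b = 108, so b* = 6 and m* = 6.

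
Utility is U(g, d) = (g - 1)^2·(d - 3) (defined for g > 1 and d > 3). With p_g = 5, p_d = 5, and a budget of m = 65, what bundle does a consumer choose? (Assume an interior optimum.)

MU_g = 2·(g−1)·(d−3), MU_d = (g−1)^2.
MRS = (2/1)·(d−3)/(g−1).
Tangency: set MRS = p_g/p_d = 5/5 = 1.
So (2/1)·(d − 3)/(g − 1) = 1, i.e. (d − 3) = 0.5·(g − 1).
Rewrite the budget in excess-of-subsistence terms: 5·(g − 1) + 5·(d − 3) = 65 − 5·1 − 5·3 = 45.
Substituting, 7.5·(g − 1) = 45, so g − 1 = 6 and g* = 7.
Then d − 3 = 0.5·6 = 3, so d* = 6.

g* = 7, d* = 6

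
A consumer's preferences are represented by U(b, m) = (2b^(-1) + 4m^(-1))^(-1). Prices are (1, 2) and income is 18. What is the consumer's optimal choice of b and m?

For CES with ρ = -1, MRS = (2/4)·(m/b)^2.
Tangency: set MRS = p_b/p_m = 1/2 = 0.5.
So (m/b)^2 = 1; taking the square root, m/b = 1, i.e. m = b.
Substitute into the budget 1·b + 2·m = 18: 3·b = 18, so b* = 6 and m* = 6.

b* = 6, m* = 6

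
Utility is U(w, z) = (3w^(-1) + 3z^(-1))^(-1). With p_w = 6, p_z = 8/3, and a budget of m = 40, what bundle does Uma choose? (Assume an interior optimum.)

w* = 4, z* = 6

For CES with ρ = -1, MRS = (z/w)^2.
Tangency: set MRS = p_w/p_z = 6/(8/3) = 2.25.
So (z/w)^2 = 2.25; taking the square root, z/w = 1.5, i.e. z = 1.5·w.
Substitute into the budget 6·w + (8/3)·z = 40: 10·w = 40, so w* = 4 and z* = 1.5·4 = 6.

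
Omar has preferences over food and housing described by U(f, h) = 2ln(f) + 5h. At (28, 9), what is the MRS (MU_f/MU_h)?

MRS = 1/70

MU_f = 2/f, MU_h = 5.
MRS = 2/f ÷ 5.
At (28, 9): MRS = 1/70.
The indifference curve has slope −1/70 at this bundle.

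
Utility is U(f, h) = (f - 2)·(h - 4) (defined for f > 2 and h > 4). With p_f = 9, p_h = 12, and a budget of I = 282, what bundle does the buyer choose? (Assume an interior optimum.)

f* = 14, h* = 13

MU_f = (h−4), MU_h = (f−2).
MRS = (h−4)/(f−2).
Tangency: set MRS = p_f/p_h = 9/12 = 0.75.
So (h − 4)/(f − 2) = 0.75, i.e. (h − 4) = 0.75·(f − 2).
Rewrite the budget in excess-of-subsistence terms: 9·(f − 2) + 12·(h − 4) = 282 − 9·2 − 12·4 = 216.
Substituting, 18·(f − 2) = 216, so f − 2 = 12 and f* = 14.
Then h − 4 = 0.75·12 = 9, so h* = 13.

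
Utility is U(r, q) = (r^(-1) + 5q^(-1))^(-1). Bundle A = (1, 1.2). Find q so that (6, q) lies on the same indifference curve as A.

q = 1

U depends on (r, q) only through S = r^(-1) + 5q^(-1), so equal utility means equal S. At (1, 1.2): S = 31/6.
With r = 6: 6^(-1) = 1/6, so 5q^(-1) = 31/6 − 1/6 = 5, i.e. q^(-1) = 1.
Hence q = 1/1 = 1.
Check: U(6, 1) = 0.1935.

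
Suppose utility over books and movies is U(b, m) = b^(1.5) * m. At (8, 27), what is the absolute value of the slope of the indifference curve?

MU_b = 1.5·√b·m and MU_m = b^(1.5).
MRS = MU_b/MU_m = (1.5)·m/b.
At (8, 27): MRS = 81/16.
The indifference curve has slope −81/16 at this bundle.

MRS = 81/16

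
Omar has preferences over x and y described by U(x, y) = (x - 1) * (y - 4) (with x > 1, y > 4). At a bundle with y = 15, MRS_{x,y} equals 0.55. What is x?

x = 21

MU_x = (y−4), MU_y = (x−1).
MRS = (y−4)/(x−1).
Substitute y = 15: MRS = 11/(x − 1). Setting this equal to 0.55 gives x − 1 = 11/0.55 = 20, so x = 21.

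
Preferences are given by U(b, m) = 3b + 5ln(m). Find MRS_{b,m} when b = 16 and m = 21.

MRS = 12.6

MU_b = 3, MU_m = 5/m.
MRS = 3 ÷ (5/m).
At (16, 21): MRS = 12.6.
That is, one extra unit of b is worth 12.6 units of m at the margin.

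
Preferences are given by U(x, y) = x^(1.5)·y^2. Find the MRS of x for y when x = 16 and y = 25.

MRS = 75/64

MU_x = 1.5·√x·y^2 and MU_y = 2·x^(1.5)·y.
MRS = MU_x/MU_y = (0.75)·y/x.
At (16, 25): MRS = 75/64.
That is, one extra unit of x is worth 75/64 units of y at the margin.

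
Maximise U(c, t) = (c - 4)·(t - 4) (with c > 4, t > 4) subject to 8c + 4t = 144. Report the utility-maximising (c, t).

MU_c = (t−4), MU_t = (c−4).
MRS = (t−4)/(c−4).
Tangency: set MRS = p_c/p_t = 8/4 = 2.
So (t − 4)/(c − 4) = 2, i.e. (t − 4) = 2·(c − 4).
Rewrite the budget in excess-of-subsistence terms: 8·(c − 4) + 4·(t − 4) = 144 − 8·4 − 4·4 = 96.
Substituting, 16·(c − 4) = 96, so c − 4 = 6 and c* = 10.
Then t − 4 = 2·6 = 12, so t* = 16.

c* = 10, t* = 16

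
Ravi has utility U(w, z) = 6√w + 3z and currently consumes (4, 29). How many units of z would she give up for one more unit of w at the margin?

MU_w = 6/(2√w), MU_z = 3.
MRS = 6/(2√w) ÷ 3.
At (4, 29): MRS = 0.5.
So at (4, 29) the consumer would give up 0.5 units of z for one more unit of w.

MRS = 0.5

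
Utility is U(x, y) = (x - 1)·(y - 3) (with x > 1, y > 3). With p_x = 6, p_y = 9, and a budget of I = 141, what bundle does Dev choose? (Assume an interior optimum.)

MU_x = (y−3), MU_y = (x−1).
MRS = (y−3)/(x−1).
Tangency: set MRS = p_x/p_y = 6/9 = 2/3.
So (y − 3)/(x − 1) = 2/3, i.e. (y − 3) = (2/3)·(x − 1).
Rewrite the budget in excess-of-subsistence terms: 6·(x − 1) + 9·(y − 3) = 141 − 6·1 − 9·3 = 108.
Substituting, 12·(x − 1) = 108, so x − 1 = 9 and x* = 10.
Then y − 3 = (2/3)·9 = 6, so y* = 9.

x* = 10, y* = 9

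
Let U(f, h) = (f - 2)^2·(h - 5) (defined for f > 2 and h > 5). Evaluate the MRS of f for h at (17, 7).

MU_f = 2·(f−2)·(h−5), MU_h = (f−2)^2.
MRS = (2/1)·(h−5)/(f−2).
At (17, 7): MRS = 4/15.
The indifference curve has slope −4/15 at this bundle.

MRS = 4/15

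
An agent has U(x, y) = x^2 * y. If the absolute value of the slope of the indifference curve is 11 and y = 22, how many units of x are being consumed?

MU_x = 2·x·y and MU_y = x^2.
MRS = MU_x/MU_y = (2/1)·y/x.
Substitute y = 22: MRS = 44/x. Setting 44/x = 11 gives x = 44/11 = 4.

x = 4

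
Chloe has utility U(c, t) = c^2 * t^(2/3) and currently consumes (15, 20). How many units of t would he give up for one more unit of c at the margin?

MRS = 4

MU_c = 2·c·t^(2/3) and MU_t = 2/3·c^2·t^(-1/3).
MRS = MU_c/MU_t = (3)·t/c.
At (15, 20): MRS = 4.
So at (15, 20) the consumer would give up 4 units of t for one more unit of c.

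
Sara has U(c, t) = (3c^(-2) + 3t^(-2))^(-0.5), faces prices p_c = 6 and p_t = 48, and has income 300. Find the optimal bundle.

c* = 10, t* = 5

For CES with ρ = -2, MRS = (t/c)^3.
Tangency: set MRS = p_c/p_t = 6/48 = 0.125.
So (t/c)^3 = 0.125; taking the cube root, t/c = 0.5, i.e. t = 0.5·c.
Substitute into the budget 6·c + 48·t = 300: 30·c = 300, so c* = 10 and t* = 0.5·10 = 5.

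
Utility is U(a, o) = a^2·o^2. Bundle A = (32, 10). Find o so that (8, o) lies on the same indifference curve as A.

o = 40

U(32, 10) = 102400.
Set U(8, o) = 102400 and solve.
With a = 8: 8^2 = 64, so o^2 = 102400/64 = 1600; taking the square root, o = 40.
Check: U(8, 40) = 102400.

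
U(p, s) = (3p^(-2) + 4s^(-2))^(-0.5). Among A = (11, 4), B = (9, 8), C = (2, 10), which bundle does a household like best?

Bundle B

Evaluate utility at each bundle:
U(A) = 1.908.
U(B) = 3.170.
U(C) = 1.125.
Highest utility is B, so B ≻ A ≻ C.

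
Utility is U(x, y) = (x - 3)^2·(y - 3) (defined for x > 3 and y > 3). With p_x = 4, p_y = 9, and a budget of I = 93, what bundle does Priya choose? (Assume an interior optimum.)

MU_x = 2·(x−3)·(y−3), MU_y = (x−3)^2.
MRS = (2/1)·(y−3)/(x−3).
Tangency: set MRS = p_x/p_y = 4/9.
So (2/1)·(y − 3)/(x − 3) = 4/9, i.e. (y − 3) = (2/9)·(x − 3).
Rewrite the budget in excess-of-subsistence terms: 4·(x − 3) + 9·(y − 3) = 93 − 4·3 − 9·3 = 54.
Substituting, 6·(x − 3) = 54, so x − 3 = 9 and x* = 12.
Then y − 3 = (2/9)·9 = 2, so y* = 5.

x* = 12, y* = 5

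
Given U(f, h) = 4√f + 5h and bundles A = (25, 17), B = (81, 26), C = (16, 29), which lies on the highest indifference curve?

Bundle B

Evaluate utility at each bundle:
U(A) = 105.000.
U(B) = 166.000.
U(C) = 161.000.
Highest utility is B, so B ≻ C ≻ A.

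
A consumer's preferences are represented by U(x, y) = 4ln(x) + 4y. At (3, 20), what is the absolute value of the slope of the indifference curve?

MRS = 1/3

MU_x = 4/x, MU_y = 4.
MRS = 4/x ÷ 4.
At (3, 20): MRS = 1/3.
So at (3, 20) the consumer would give up 1/3 units of y for one more unit of x.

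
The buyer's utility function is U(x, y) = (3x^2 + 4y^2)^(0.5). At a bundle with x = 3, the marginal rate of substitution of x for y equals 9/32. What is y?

For CES with ρ = 2, MRS = (3/4)·(y/x)^(-1).
Setting (3/4)·(y/3)^(-1) = 9/32 gives (y/3)^(-1) = 0.375, so y/3 = 8/3 and y = 8.

y = 8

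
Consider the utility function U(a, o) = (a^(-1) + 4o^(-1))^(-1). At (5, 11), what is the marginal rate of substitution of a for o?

For CES with ρ = -1, MRS = (1/4)·(o/a)^2.
At (5, 11): MRS = 121/100.
The indifference curve has slope −121/100 at this bundle.

MRS = 121/100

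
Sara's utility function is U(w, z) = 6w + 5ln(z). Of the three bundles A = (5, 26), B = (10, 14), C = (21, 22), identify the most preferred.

Evaluate utility at each bundle:
U(A) = 46.290.
U(B) = 73.195.
U(C) = 141.455.
Highest utility is C, so C ≻ B ≻ A.

Bundle C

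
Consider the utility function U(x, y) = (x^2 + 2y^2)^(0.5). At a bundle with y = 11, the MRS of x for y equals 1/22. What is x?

For CES with ρ = 2, MRS = (1/2)·(y/x)^(-1).
Setting (1/2)·(11/x)^(-1) = 1/22 gives (11/x)^(-1) = 1/11, so 11/x = 11 and x = 1.

x = 1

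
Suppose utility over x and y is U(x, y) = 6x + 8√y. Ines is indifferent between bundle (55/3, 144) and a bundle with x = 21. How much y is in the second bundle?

y = 100

U(55/3, 144) = 206.
Set U(21, y) = 206 and solve.
With x = 21: 8√y = 206 − 6·21 = 80, so √y = 10 and y = 100.
Check: U(21, 100) = 206.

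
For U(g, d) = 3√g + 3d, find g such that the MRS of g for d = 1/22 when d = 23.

g = 121

MU_g = 3/(2√g), MU_d = 3.
MRS = 3/(2√g) ÷ 3.
MRS depends only on g: 0.5/√g = 1/22 ⇒ √g = 0.5/(1/22) = 11 ⇒ g = 121.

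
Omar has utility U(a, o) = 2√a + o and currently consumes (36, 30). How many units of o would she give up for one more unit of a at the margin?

MRS = 1/6

MU_a = 2/(2√a), MU_o = 1.
MRS = 2/(2√a) ÷ 1.
At (36, 30): MRS = 1/6.
So at (36, 30) the consumer would give up 1/6 units of o for one more unit of a.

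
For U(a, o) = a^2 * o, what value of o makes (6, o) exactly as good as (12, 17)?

o = 68

U(12, 17) = 2448.
Set U(6, o) = 2448 and solve.
With a = 6: 6^2 = 36, so o = 2448/36 = 68.
Check: U(6, 68) = 2448.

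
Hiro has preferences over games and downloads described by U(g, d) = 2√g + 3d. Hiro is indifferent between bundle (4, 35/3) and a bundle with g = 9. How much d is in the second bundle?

d = 11

U(4, 35/3) = 39.
Set U(9, d) = 39 and solve.
With g = 9: √9 = 3, so 3d = 39 − 2·3 = 33 and d = 11.
Check: U(9, 11) = 39.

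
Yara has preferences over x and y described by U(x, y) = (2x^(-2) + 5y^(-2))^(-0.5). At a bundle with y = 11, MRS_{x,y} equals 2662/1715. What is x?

For CES with ρ = -2, MRS = (2/5)·(y/x)^3.
Setting (2/5)·(11/x)^3 = 2662/1715 gives (11/x)^3 = 1331/343, so 11/x = 11/7 and x = 7.

x = 7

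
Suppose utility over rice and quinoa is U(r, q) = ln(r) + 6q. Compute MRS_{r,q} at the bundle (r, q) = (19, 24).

MU_r = 1/r, MU_q = 6.
MRS = 1/r ÷ 6.
At (19, 24): MRS = 1/114.
So at (19, 24) the consumer would give up 1/114 units of q for one more unit of r.

MRS = 1/114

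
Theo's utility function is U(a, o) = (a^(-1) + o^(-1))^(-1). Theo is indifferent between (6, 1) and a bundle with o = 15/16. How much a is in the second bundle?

U depends on (a, o) only through S = a^(-1) + o^(-1), so equal utility means equal S. At (6, 1): S = 7/6.
With o = 15/16: (15/16)^(-1) = 16/15, so a^(-1) = 7/6 − 16/15 = 0.1.
Hence a = 1/0.1 = 10.
Check: U(10, 15/16) = 0.8571.

a = 10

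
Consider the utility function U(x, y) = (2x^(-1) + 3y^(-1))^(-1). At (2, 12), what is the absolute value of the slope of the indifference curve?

MRS = 24

For CES with ρ = -1, MRS = (2/3)·(y/x)^2.
At (2, 12): MRS = 24.
That is, one extra unit of x is worth 24 units of y at the margin.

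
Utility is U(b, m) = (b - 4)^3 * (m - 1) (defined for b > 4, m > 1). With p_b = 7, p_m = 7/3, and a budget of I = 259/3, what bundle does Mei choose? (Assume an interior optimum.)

MU_b = 3·(b−4)^2·(m−1), MU_m = (b−4)^3.
MRS = (3/1)·(m−1)/(b−4).
Tangency: set MRS = p_b/p_m = 7/(7/3) = 3.
So (3/1)·(m − 1)/(b − 4) = 3, i.e. (m − 1) = (b − 4).
Rewrite the budget in excess-of-subsistence terms: 7·(b − 4) + (7/3)·(m − 1) = 259/3 − 7·4 − (7/3)·1 = 56.
Substituting, (28/3)·(b − 4) = 56, so b − 4 = 6 and b* = 10.
Then m − 1 = 6, so m* = 7.

b* = 10, m* = 7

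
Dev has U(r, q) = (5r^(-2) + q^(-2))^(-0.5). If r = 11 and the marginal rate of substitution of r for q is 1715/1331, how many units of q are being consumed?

For CES with ρ = -2, MRS = (5/1)·(q/r)^3.
Setting (5/1)·(q/11)^3 = 1715/1331 gives (q/11)^3 = 343/1331, so q/11 = 7/11 and q = 7.

q = 7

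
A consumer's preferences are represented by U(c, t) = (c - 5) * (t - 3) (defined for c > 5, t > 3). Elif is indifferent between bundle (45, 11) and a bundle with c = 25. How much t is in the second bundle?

t = 19

U(45, 11) = 320.
Set U(25, t) = 320 and solve.
With c = 25: (25 − 5) = 20, so (t − 3) = 320/20 = 16.
So t = 3 + 16 = 19.
Check: U(25, 19) = 320.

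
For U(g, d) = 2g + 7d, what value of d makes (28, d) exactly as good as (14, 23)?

d = 19

U(14, 23) = 189.
Set U(28, d) = 189 and solve.
2·28 + 7d = 189 ⇒ 7d = 133 ⇒ d = 19.
Check: U(28, 19) = 189.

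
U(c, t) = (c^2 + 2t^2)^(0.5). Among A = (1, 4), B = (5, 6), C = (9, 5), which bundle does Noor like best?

Evaluate utility at each bundle:
U(A) = 5.745.
U(B) = 9.849.
U(C) = 11.446.
Highest utility is C, so C ≻ B ≻ A.

Bundle C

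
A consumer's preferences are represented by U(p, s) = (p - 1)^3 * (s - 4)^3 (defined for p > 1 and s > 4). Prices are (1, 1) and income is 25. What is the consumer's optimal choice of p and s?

p* = 11, s* = 14

MU_p = 3·(p−1)^2·(s−4)^3, MU_s = 3·(p−1)^3·(s−4)^2.
MRS = (s−4)/(p−1).
Tangency: set MRS = p_p/p_s = 1/1 = 1.
So (s − 4)/(p − 1) = 1, i.e. (s − 4) = (p − 1).
Rewrite the budget in excess-of-subsistence terms: 1·(p − 1) + 1·(s − 4) = 25 − 1·1 − 1·4 = 20.
Substituting, 2·(p − 1) = 20, so p − 1 = 10 and p* = 11.
Then s − 4 = 10, so s* = 14.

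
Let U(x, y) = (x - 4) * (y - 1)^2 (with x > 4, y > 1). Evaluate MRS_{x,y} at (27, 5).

MRS = 2/23

MU_x = (y−1)^2, MU_y = 2·(x−4)·(y−1).
MRS = (1/2)·(y−1)/(x−4).
At (27, 5): MRS = 2/23.
The indifference curve has slope −2/23 at this bundle.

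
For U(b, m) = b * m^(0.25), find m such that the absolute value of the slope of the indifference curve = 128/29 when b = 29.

MU_b = m^(0.25) and MU_m = 0.25·b·m^(-0.75).
MRS = MU_b/MU_m = (4)·m/b.
Substitute b = 29: MRS = m/7.25. Setting m/7.25 = 128/29 gives m = (128/29)·7.25 = 32.

m = 32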